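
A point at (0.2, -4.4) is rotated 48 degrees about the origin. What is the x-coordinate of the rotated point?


x' = x*cos(theta) - y*sin(theta)
cos(48 deg) = 0.6691, sin(48 deg) = 0.7431
x' = 0.2 * 0.6691 - -4.4 * 0.7431
= 0.1338 - -3.2698
= 3.4037


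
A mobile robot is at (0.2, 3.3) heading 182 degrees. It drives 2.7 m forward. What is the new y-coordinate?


y_new = y0 + d*sin(theta)
= 3.3 + 2.7*sin(182)
= 3.3 + -0.0942
= 3.2058


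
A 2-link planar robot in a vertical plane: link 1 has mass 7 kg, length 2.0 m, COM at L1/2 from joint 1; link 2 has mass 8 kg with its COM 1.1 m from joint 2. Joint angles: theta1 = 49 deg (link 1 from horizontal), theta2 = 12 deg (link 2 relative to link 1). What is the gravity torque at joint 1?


Horizontal distance from joint 1 to link-1 COM:
  x_c1 = (L1/2)*cos(t1) = 1.0 * 0.6561 = 0.6561 m
Horizontal distance from joint 1 to link-2 COM:
  x_c2 = L1*cos(t1) + Lc2*cos(t1+t2)
       = 2.0*0.6561 + 1.1*0.4848 = 1.8454 m
tau1 = m1*g*x_c1 + m2*g*x_c2
     = 7*9.81*0.6561 + 8*9.81*1.8454
     = 45.0516 + 144.8277
     = 189.8792 Nm


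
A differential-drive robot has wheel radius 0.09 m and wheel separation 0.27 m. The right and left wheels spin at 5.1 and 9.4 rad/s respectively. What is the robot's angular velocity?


vR = r*wR = 0.09*5.1 = 0.459 m/s
vL = r*wL = 0.09*9.4 = 0.846 m/s
v = (vR+vL)/2 = 0.6525 m/s
omega = (vR-vL)/L = -1.4333 rad/s
angular velocity = -1.4333 rad/s


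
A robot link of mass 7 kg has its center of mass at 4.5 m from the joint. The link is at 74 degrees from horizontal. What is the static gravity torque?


tau = m*g*L*cos(angle)
= 7 * 9.81 * 4.5 * cos(74 deg)
= 7 * 9.81 * 4.5 * 0.2756
= 85.1761 Nm


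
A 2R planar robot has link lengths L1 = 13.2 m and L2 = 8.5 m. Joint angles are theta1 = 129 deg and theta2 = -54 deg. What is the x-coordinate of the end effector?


Convert angles to radians: theta1 = 2.2515, theta2 = -0.9425
x = L1*cos(theta1) + L2*cos(theta1+theta2)
x = -8.307 + 2.2
x = -6.1071


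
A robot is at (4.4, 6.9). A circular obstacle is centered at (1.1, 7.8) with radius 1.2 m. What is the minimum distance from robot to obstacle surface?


center_dist = sqrt((4.4-1.1)^2 + (6.9-7.8)^2)
= sqrt(10.89 + 0.81)
= 3.4205
min_dist = center_dist - radius = 3.4205 - 1.2 = 2.2205 m


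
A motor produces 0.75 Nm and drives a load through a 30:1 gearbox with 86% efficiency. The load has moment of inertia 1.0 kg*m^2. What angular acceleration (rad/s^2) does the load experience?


tau_out = tau_motor * N * eta
= 0.75 * 30 * 0.86 = 19.35 Nm
alpha = tau_out / I = 19.35 / 1.0
= 19.35 rad/s^2


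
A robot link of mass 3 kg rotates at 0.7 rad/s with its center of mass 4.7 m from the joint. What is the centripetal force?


F = m * omega^2 * r
= 3 * 0.7^2 * 4.7
= 3 * 0.49 * 4.7
= 6.909 N


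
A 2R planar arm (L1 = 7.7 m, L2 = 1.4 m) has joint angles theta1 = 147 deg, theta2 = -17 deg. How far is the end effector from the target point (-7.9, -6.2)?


End effector via forward kinematics:
x = L1*cos(t1) + L2*cos(t1+t2) = -7.3577
y = L1*sin(t1) + L2*sin(t1+t2) = 5.2662
Distance to target:
d = sqrt((-7.9 - -7.3577)^2 + (-6.2 - 5.2662)^2)
= sqrt(0.2941 + 131.4733)
= 11.479 m


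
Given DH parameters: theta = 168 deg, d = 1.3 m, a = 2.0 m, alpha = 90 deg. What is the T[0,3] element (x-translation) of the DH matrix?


T[0,3] = a * cos(theta)
= 2.0 * cos(168 deg)
= 2.0 * -0.9781
= -1.9563


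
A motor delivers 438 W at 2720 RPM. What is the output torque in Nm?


omega = 2720 * 2*pi/60 = 284.8377 rad/s
tau = P / omega = 438 / 284.8377
= 1.5377 Nm


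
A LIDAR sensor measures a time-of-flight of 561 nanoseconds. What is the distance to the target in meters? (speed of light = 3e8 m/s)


tof = 561 ns = 5.61e-07 s
dist = c * tof / 2
= 3e8 * 5.61e-07 / 2
= 84.15 m


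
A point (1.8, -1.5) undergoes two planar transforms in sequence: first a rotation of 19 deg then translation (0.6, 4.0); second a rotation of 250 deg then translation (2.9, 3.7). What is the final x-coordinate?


After transform 1:
x1 = cos(19)*1.8 - sin(19)*-1.5 + 0.6 = 2.7903
y1 = sin(19)*1.8 + cos(19)*-1.5 + 4.0 = 3.1677
After transform 2:
x2 = cos(250)*2.7903 - sin(250)*3.1677 + 2.9
= 4.9224


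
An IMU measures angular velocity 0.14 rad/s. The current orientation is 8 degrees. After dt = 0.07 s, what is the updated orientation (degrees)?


delta_theta = w * dt = 0.14 * 0.07 = 0.0098 rad
= 0.5615 deg
theta_new = 8 + 0.5615 = 8.5615 deg


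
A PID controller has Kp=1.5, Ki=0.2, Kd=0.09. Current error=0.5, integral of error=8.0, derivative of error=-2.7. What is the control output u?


u = Kp*e + Ki*int(e) + Kd*de/dt
= 1.5*0.5 + 0.2*8.0 + 0.09*(-2.7)
= 0.75 + 1.6 + -0.243
= 2.107


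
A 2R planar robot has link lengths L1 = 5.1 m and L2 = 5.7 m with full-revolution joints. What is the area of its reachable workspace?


r_max = L1 + L2 = 10.8 m
r_min = |L1 - L2| = 0.6 m
Area = pi*(r_max^2 - r_min^2)
= pi*(116.64 - 0.36)
= pi * 116.28
= 365.3044 m^2


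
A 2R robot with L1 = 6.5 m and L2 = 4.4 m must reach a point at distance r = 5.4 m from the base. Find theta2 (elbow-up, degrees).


cos(theta2) = (r^2 - L1^2 - L2^2) / (2*L1*L2)
cos(theta2) = (29.16 - 42.25 - 19.36) / 57.2
cos(theta2) = -0.567308
theta2 = 124.5627 degrees


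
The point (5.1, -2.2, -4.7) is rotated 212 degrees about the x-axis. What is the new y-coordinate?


Rotation about x-axis: y' = y*cos(theta) - z*sin(theta)
= -2.2 * -0.848 - -4.7 * -0.5299
= -0.6249


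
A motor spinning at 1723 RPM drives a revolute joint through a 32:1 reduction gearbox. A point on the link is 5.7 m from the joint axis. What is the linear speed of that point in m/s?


omega_motor = 1723 * 2*pi/60 = 180.4321 rad/s
omega_joint = omega_motor / 32 = 5.6385 rad/s
v = omega_joint * r = 5.6385 * 5.7
= 32.1395 m/s


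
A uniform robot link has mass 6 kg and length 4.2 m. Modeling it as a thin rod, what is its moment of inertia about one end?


I = (1/3) * m * L^2
= (1/3) * 6 * 4.2^2
= 0.333333 * 6 * 17.64
= 35.28 kg*m^2


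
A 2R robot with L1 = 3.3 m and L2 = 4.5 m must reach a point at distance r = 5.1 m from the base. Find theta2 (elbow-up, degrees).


cos(theta2) = (r^2 - L1^2 - L2^2) / (2*L1*L2)
cos(theta2) = (26.01 - 10.89 - 20.25) / 29.7
cos(theta2) = -0.172727
theta2 = 99.9464 degrees


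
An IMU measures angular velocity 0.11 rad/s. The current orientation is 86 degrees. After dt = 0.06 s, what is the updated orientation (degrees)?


delta_theta = w * dt = 0.11 * 0.06 = 0.0066 rad
= 0.3782 deg
theta_new = 86 + 0.3782 = 86.3782 deg


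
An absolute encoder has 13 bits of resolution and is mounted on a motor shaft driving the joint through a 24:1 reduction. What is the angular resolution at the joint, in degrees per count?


counts = 2^13 = 8192
effective counts at joint = 8192 * 24 = 196608
resolution = 360 / 196608
= 0.0018 deg/count


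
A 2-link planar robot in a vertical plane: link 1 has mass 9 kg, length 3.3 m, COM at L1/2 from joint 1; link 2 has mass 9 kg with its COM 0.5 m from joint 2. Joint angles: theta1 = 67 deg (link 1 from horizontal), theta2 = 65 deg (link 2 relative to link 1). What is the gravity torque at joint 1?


Horizontal distance from joint 1 to link-1 COM:
  x_c1 = (L1/2)*cos(t1) = 1.65 * 0.3907 = 0.6447 m
Horizontal distance from joint 1 to link-2 COM:
  x_c2 = L1*cos(t1) + Lc2*cos(t1+t2)
       = 3.3*0.3907 + 0.5*-0.6691 = 0.9548 m
tau1 = m1*g*x_c1 + m2*g*x_c2
     = 9*9.81*0.6447 + 9*9.81*0.9548
     = 56.9211 + 84.3035
     = 141.2246 Nm


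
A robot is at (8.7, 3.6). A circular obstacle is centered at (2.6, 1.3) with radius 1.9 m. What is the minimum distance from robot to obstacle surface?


center_dist = sqrt((8.7-2.6)^2 + (3.6-1.3)^2)
= sqrt(37.21 + 5.29)
= 6.5192
min_dist = center_dist - radius = 6.5192 - 1.9 = 4.6192 m


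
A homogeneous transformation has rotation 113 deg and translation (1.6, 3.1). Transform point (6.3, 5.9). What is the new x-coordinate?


x' = cos(theta)*px - sin(theta)*py + tx
= -0.3907*6.3 - 0.9205*5.9 + 1.6
= -6.2926


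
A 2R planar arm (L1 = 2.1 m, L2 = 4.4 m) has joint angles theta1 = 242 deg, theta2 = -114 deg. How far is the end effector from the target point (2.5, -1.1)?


End effector via forward kinematics:
x = L1*cos(t1) + L2*cos(t1+t2) = -3.6948
y = L1*sin(t1) + L2*sin(t1+t2) = 1.6131
Distance to target:
d = sqrt((2.5 - -3.6948)^2 + (-1.1 - 1.6131)^2)
= sqrt(38.3756 + 7.3607)
= 6.7629 m


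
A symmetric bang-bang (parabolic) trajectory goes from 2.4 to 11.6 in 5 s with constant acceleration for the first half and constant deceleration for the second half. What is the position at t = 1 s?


Symmetric rest-to-rest: each phase covers (pf-p0)/2 in time T/2. 0.5*a*(T/2)^2 = (pf-p0)/2 => a = 4*(pf-p0)/T^2
a = 4*(11.6-2.4)/5^2 = 1.472
t = 1 is in the acceleration phase (t <= T/2).
p = p0 + 0.5*a*t^2 = 2.4 + 0.5*1.472*1^2
= 3.136


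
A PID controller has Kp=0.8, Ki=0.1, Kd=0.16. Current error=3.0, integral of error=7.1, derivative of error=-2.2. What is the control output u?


u = Kp*e + Ki*int(e) + Kd*de/dt
= 0.8*3.0 + 0.1*7.1 + 0.16*(-2.2)
= 2.4 + 0.71 + -0.352
= 2.758


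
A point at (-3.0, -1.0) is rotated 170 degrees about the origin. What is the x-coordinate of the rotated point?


x' = x*cos(theta) - y*sin(theta)
cos(170 deg) = -0.9848, sin(170 deg) = 0.1736
x' = -3.0 * -0.9848 - -1.0 * 0.1736
= 2.9544 - -0.1736
= 3.1281


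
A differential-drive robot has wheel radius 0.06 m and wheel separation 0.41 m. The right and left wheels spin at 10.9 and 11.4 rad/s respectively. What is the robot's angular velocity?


vR = r*wR = 0.06*10.9 = 0.654 m/s
vL = r*wL = 0.06*11.4 = 0.684 m/s
v = (vR+vL)/2 = 0.669 m/s
omega = (vR-vL)/L = -0.0732 rad/s
angular velocity = -0.0732 rad/s


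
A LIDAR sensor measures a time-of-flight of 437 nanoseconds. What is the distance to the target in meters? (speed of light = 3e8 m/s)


tof = 437 ns = 4.37e-07 s
dist = c * tof / 2
= 3e8 * 4.37e-07 / 2
= 65.55 m


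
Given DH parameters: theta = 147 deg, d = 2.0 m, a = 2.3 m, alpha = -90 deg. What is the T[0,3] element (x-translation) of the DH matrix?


T[0,3] = a * cos(theta)
= 2.3 * cos(147 deg)
= 2.3 * -0.8387
= -1.9289


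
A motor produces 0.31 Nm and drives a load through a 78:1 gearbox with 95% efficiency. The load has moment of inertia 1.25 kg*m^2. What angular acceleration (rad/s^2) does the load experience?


tau_out = tau_motor * N * eta
= 0.31 * 78 * 0.95 = 22.971 Nm
alpha = tau_out / I = 22.971 / 1.25
= 18.3768 rad/s^2


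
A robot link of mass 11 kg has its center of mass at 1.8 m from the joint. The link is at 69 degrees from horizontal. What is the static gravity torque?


tau = m*g*L*cos(angle)
= 11 * 9.81 * 1.8 * cos(69 deg)
= 11 * 9.81 * 1.8 * 0.3584
= 69.6087 Nm


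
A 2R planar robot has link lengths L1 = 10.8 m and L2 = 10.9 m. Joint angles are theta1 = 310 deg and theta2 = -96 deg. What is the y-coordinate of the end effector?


Convert angles to radians: theta1 = 5.4105, theta2 = -1.6755
y = L1*sin(theta1) + L2*sin(theta1+theta2)
y = -8.2733 + -6.0952
y = -14.3685


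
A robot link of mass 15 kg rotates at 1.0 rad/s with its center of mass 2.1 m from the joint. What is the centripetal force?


F = m * omega^2 * r
= 15 * 1.0^2 * 2.1
= 15 * 1.0 * 2.1
= 31.5 N


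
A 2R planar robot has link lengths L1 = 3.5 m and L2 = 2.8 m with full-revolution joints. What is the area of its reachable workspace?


r_max = L1 + L2 = 6.3 m
r_min = |L1 - L2| = 0.7 m
Area = pi*(r_max^2 - r_min^2)
= pi*(39.69 - 0.49)
= pi * 39.2
= 123.1504 m^2


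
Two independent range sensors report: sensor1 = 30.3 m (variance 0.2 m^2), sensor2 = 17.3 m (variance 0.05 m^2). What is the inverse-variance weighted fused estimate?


w1 = (1/var1) / (1/var1 + 1/var2)
   = 5.0 / (5.0 + 20.0) = 0.2
w2 = 1 - w1 = 0.8
fused = w1*s1 + w2*s2 = 6.06 + 13.84
= 19.9 m


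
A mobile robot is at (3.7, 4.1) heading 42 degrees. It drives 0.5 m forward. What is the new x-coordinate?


x_new = x0 + d*cos(theta)
= 3.7 + 0.5*cos(42)
= 3.7 + 0.3716
= 4.0716


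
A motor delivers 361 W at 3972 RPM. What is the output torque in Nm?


omega = 3972 * 2*pi/60 = 415.9469 rad/s
tau = P / omega = 361 / 415.9469
= 0.8679 Nm


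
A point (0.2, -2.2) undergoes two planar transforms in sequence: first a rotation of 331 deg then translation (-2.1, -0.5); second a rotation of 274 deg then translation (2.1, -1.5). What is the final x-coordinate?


After transform 1:
x1 = cos(331)*0.2 - sin(331)*-2.2 + -2.1 = -2.9917
y1 = sin(331)*0.2 + cos(331)*-2.2 + -0.5 = -2.5211
After transform 2:
x2 = cos(274)*-2.9917 - sin(274)*-2.5211 + 2.1
= -0.6237


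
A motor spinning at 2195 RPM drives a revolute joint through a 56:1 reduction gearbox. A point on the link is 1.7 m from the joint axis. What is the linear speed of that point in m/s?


omega_motor = 2195 * 2*pi/60 = 229.8599 rad/s
omega_joint = omega_motor / 56 = 4.1046 rad/s
v = omega_joint * r = 4.1046 * 1.7
= 6.9779 m/s


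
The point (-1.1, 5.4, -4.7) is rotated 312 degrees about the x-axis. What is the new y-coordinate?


Rotation about x-axis: y' = y*cos(theta) - z*sin(theta)
= 5.4 * 0.6691 - -4.7 * -0.7431
= 0.1205


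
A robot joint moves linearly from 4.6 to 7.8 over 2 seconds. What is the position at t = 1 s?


s = t/T = 1/2 = 0.5
p(t) = p0 + (pf-p0)*s
= 4.6 + (7.8 - 4.6) * 0.5
= 6.2


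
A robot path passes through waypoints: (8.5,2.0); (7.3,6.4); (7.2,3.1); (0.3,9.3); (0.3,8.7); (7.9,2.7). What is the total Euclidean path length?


Segment lengths:
  seg1 = sqrt((-1.2)^2 + (4.4)^2) = 4.5607
  seg2 = sqrt((-0.1)^2 + (-3.3)^2) = 3.3015
  seg3 = sqrt((-6.9)^2 + (6.2)^2) = 9.2763
  seg4 = sqrt((0.0)^2 + (-0.6)^2) = 0.6
  seg5 = sqrt((7.6)^2 + (-6.0)^2) = 9.683
Total = 27.4215


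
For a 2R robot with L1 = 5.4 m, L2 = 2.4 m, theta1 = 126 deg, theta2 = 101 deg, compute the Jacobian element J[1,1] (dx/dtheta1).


J[1,1] = -L1*sin(t1) - L2*sin(t1+t2)
= -5.4*sin(126) - 2.4*sin(227)
= -2.6134


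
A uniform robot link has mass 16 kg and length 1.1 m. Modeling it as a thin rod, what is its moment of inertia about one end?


I = (1/3) * m * L^2
= (1/3) * 16 * 1.1^2
= 0.333333 * 16 * 1.21
= 6.4533 kg*m^2


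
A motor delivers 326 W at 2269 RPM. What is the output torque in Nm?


omega = 2269 * 2*pi/60 = 237.6091 rad/s
tau = P / omega = 326 / 237.6091
= 1.372 Nm


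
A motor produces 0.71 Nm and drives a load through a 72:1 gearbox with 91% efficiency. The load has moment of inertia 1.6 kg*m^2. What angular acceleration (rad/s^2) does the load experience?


tau_out = tau_motor * N * eta
= 0.71 * 72 * 0.91 = 46.5192 Nm
alpha = tau_out / I = 46.5192 / 1.6
= 29.0745 rad/s^2


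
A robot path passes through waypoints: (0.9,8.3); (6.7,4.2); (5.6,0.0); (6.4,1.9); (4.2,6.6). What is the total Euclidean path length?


Segment lengths:
  seg1 = sqrt((5.8)^2 + (-4.1)^2) = 7.1028
  seg2 = sqrt((-1.1)^2 + (-4.2)^2) = 4.3417
  seg3 = sqrt((0.8)^2 + (1.9)^2) = 2.0616
  seg4 = sqrt((-2.2)^2 + (4.7)^2) = 5.1894
Total = 18.6954


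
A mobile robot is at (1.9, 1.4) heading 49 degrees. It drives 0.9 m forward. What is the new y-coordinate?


y_new = y0 + d*sin(theta)
= 1.4 + 0.9*sin(49)
= 1.4 + 0.6792
= 2.0792


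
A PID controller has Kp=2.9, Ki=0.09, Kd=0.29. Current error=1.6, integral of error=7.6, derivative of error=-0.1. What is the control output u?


u = Kp*e + Ki*int(e) + Kd*de/dt
= 2.9*1.6 + 0.09*7.6 + 0.29*(-0.1)
= 4.64 + 0.684 + -0.029
= 5.295


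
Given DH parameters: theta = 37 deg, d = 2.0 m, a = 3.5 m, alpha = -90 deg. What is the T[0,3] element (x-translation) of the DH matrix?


T[0,3] = a * cos(theta)
= 3.5 * cos(37 deg)
= 3.5 * 0.7986
= 2.7952


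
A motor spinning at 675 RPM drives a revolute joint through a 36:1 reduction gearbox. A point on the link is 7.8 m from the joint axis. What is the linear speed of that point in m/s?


omega_motor = 675 * 2*pi/60 = 70.6858 rad/s
omega_joint = omega_motor / 36 = 1.9635 rad/s
v = omega_joint * r = 1.9635 * 7.8
= 15.3153 m/s


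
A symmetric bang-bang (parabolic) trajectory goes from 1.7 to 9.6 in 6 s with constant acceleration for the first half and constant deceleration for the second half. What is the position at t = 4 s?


Symmetric rest-to-rest: each phase covers (pf-p0)/2 in time T/2. 0.5*a*(T/2)^2 = (pf-p0)/2 => a = 4*(pf-p0)/T^2
a = 4*(9.6-1.7)/6^2 = 0.8778
t = 4 is in the deceleration phase (t > T/2).
p = pf - 0.5*a*(T-t)^2 = 9.6 - 0.5*0.8778*2^2
= 7.8444


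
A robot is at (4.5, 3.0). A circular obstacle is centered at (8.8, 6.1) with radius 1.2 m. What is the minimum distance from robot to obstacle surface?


center_dist = sqrt((4.5-8.8)^2 + (3.0-6.1)^2)
= sqrt(18.49 + 9.61)
= 5.3009
min_dist = center_dist - radius = 5.3009 - 1.2 = 4.1009 m


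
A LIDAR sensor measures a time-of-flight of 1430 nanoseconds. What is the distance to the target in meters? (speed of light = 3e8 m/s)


tof = 1430 ns = 1.43e-06 s
dist = c * tof / 2
= 3e8 * 1.43e-06 / 2
= 214.5 m


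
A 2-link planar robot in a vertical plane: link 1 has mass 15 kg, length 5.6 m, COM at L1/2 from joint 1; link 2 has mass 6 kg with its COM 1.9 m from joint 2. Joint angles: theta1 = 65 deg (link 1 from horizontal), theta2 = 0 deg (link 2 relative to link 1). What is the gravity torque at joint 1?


Horizontal distance from joint 1 to link-1 COM:
  x_c1 = (L1/2)*cos(t1) = 2.8 * 0.4226 = 1.1833 m
Horizontal distance from joint 1 to link-2 COM:
  x_c2 = L1*cos(t1) + Lc2*cos(t1+t2)
       = 5.6*0.4226 + 1.9*0.4226 = 3.1696 m
tau1 = m1*g*x_c1 + m2*g*x_c2
     = 15*9.81*1.1833 + 6*9.81*3.1696
     = 174.1272 + 186.5648
     = 360.692 Nm


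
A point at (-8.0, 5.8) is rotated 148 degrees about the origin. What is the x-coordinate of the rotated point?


x' = x*cos(theta) - y*sin(theta)
cos(148 deg) = -0.848, sin(148 deg) = 0.5299
x' = -8.0 * -0.848 - 5.8 * 0.5299
= 6.7844 - 3.0735
= 3.7109


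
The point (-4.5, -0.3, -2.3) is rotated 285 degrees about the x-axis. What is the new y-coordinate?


Rotation about x-axis: y' = y*cos(theta) - z*sin(theta)
= -0.3 * 0.2588 - -2.3 * -0.9659
= -2.2993


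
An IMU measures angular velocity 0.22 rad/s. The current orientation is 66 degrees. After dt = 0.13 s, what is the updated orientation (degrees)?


delta_theta = w * dt = 0.22 * 0.13 = 0.0286 rad
= 1.6387 deg
theta_new = 66 + 1.6387 = 67.6387 deg


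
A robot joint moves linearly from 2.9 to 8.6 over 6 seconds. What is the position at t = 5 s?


s = t/T = 5/6 = 0.8333
p(t) = p0 + (pf-p0)*s
= 2.9 + (8.6 - 2.9) * 0.8333
= 7.65


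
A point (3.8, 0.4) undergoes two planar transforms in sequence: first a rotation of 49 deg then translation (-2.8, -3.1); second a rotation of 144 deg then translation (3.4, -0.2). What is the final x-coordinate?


After transform 1:
x1 = cos(49)*3.8 - sin(49)*0.4 + -2.8 = -0.6089
y1 = sin(49)*3.8 + cos(49)*0.4 + -3.1 = 0.0303
After transform 2:
x2 = cos(144)*-0.6089 - sin(144)*0.0303 + 3.4
= 3.8748


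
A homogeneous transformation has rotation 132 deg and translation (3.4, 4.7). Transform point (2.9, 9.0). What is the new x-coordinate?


x' = cos(theta)*px - sin(theta)*py + tx
= -0.6691*2.9 - 0.7431*9.0 + 3.4
= -5.2288


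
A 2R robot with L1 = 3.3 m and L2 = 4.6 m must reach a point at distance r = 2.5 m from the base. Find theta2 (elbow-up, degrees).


cos(theta2) = (r^2 - L1^2 - L2^2) / (2*L1*L2)
cos(theta2) = (6.25 - 10.89 - 21.16) / 30.36
cos(theta2) = -0.849802
theta2 = 148.1902 degrees


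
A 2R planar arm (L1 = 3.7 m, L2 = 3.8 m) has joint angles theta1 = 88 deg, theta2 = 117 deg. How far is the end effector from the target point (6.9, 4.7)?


End effector via forward kinematics:
x = L1*cos(t1) + L2*cos(t1+t2) = -3.3148
y = L1*sin(t1) + L2*sin(t1+t2) = 2.0918
Distance to target:
d = sqrt((6.9 - -3.3148)^2 + (4.7 - 2.0918)^2)
= sqrt(104.343 + 6.8027)
= 10.5426 m


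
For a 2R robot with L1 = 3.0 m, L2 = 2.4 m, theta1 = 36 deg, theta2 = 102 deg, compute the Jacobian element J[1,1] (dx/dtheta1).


J[1,1] = -L1*sin(t1) - L2*sin(t1+t2)
= -3.0*sin(36) - 2.4*sin(138)
= -3.3693


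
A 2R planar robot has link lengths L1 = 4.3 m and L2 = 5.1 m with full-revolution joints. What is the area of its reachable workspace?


r_max = L1 + L2 = 9.4 m
r_min = |L1 - L2| = 0.8 m
Area = pi*(r_max^2 - r_min^2)
= pi*(88.36 - 0.64)
= pi * 87.72
= 275.5805 m^2


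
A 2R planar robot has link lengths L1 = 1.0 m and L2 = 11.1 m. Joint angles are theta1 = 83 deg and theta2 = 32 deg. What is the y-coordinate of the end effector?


Convert angles to radians: theta1 = 1.4486, theta2 = 0.5585
y = L1*sin(theta1) + L2*sin(theta1+theta2)
y = 0.9925 + 10.06
y = 11.0526


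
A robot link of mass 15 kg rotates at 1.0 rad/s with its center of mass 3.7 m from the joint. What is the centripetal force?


F = m * omega^2 * r
= 15 * 1.0^2 * 3.7
= 15 * 1.0 * 3.7
= 55.5 N


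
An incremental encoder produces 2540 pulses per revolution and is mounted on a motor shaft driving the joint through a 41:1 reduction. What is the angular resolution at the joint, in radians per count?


counts per rev = 2540
effective counts at joint = 2540 * 41 = 104140
resolution = 2*pi / 104140
= 6.0334e-05 rad/count


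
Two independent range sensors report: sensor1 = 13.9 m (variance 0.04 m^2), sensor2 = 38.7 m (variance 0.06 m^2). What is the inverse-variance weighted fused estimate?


w1 = (1/var1) / (1/var1 + 1/var2)
   = 25.0 / (25.0 + 16.6667) = 0.6
w2 = 1 - w1 = 0.4
fused = w1*s1 + w2*s2 = 8.34 + 15.48
= 23.82 m


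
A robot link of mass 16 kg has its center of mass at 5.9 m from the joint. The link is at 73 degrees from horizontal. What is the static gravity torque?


tau = m*g*L*cos(angle)
= 16 * 9.81 * 5.9 * cos(73 deg)
= 16 * 9.81 * 5.9 * 0.2924
= 270.7549 Nm


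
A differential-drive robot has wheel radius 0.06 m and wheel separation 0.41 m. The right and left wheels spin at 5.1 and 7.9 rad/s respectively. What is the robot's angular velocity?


vR = r*wR = 0.06*5.1 = 0.306 m/s
vL = r*wL = 0.06*7.9 = 0.474 m/s
v = (vR+vL)/2 = 0.39 m/s
omega = (vR-vL)/L = -0.4098 rad/s
angular velocity = -0.4098 rad/s


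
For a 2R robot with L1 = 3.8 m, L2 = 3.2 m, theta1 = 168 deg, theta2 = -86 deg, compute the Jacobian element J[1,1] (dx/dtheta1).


J[1,1] = -L1*sin(t1) - L2*sin(t1+t2)
= -3.8*sin(168) - 3.2*sin(82)
= -3.9589


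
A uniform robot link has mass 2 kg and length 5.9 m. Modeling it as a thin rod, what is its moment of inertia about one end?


I = (1/3) * m * L^2
= (1/3) * 2 * 5.9^2
= 0.333333 * 2 * 34.81
= 23.2067 kg*m^2


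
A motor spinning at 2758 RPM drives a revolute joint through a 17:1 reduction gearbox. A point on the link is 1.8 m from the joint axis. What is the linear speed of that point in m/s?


omega_motor = 2758 * 2*pi/60 = 288.8171 rad/s
omega_joint = omega_motor / 17 = 16.9892 rad/s
v = omega_joint * r = 16.9892 * 1.8
= 30.5806 m/s


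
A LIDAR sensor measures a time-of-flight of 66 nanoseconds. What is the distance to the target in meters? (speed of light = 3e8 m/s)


tof = 66 ns = 6.6e-08 s
dist = c * tof / 2
= 3e8 * 6.6e-08 / 2
= 9.9 m


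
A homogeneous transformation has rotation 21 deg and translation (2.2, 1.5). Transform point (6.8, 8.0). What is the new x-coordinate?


x' = cos(theta)*px - sin(theta)*py + tx
= 0.9336*6.8 - 0.3584*8.0 + 2.2
= 5.6814


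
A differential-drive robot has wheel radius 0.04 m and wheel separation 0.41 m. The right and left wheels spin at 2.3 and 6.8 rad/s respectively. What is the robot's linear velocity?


vR = r*wR = 0.04*2.3 = 0.092 m/s
vL = r*wL = 0.04*6.8 = 0.272 m/s
v = (vR+vL)/2 = 0.182 m/s
omega = (vR-vL)/L = -0.439 rad/s
linear velocity = 0.182 m/s


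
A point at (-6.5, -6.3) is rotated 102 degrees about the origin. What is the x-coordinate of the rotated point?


x' = x*cos(theta) - y*sin(theta)
cos(102 deg) = -0.2079, sin(102 deg) = 0.9781
x' = -6.5 * -0.2079 - -6.3 * 0.9781
= 1.3514 - -6.1623
= 7.5138


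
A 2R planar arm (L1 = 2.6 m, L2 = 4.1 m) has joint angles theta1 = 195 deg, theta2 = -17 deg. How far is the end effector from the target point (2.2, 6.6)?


End effector via forward kinematics:
x = L1*cos(t1) + L2*cos(t1+t2) = -6.6089
y = L1*sin(t1) + L2*sin(t1+t2) = -0.5298
Distance to target:
d = sqrt((2.2 - -6.6089)^2 + (6.6 - -0.5298)^2)
= sqrt(77.5969 + 50.8346)
= 11.3328 m


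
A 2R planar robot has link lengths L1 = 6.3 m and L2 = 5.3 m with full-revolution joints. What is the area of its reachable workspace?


r_max = L1 + L2 = 11.6 m
r_min = |L1 - L2| = 1.0 m
Area = pi*(r_max^2 - r_min^2)
= pi*(134.56 - 1.0)
= pi * 133.56
= 419.5911 m^2


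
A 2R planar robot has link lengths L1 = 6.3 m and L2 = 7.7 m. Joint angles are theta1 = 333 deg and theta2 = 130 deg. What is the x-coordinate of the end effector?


Convert angles to radians: theta1 = 5.8119, theta2 = 2.2689
x = L1*cos(theta1) + L2*cos(theta1+theta2)
x = 5.6133 + -1.7321
x = 3.8812


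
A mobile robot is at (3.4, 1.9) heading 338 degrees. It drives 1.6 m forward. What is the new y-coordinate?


y_new = y0 + d*sin(theta)
= 1.9 + 1.6*sin(338)
= 1.9 + -0.5994
= 1.3006


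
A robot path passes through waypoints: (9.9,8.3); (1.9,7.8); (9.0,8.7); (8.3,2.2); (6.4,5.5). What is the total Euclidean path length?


Segment lengths:
  seg1 = sqrt((-8.0)^2 + (-0.5)^2) = 8.0156
  seg2 = sqrt((7.1)^2 + (0.9)^2) = 7.1568
  seg3 = sqrt((-0.7)^2 + (-6.5)^2) = 6.5376
  seg4 = sqrt((-1.9)^2 + (3.3)^2) = 3.8079
Total = 25.5179


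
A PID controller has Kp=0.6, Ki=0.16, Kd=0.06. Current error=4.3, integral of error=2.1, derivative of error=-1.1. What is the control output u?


u = Kp*e + Ki*int(e) + Kd*de/dt
= 0.6*4.3 + 0.16*2.1 + 0.06*(-1.1)
= 2.58 + 0.336 + -0.066
= 2.85


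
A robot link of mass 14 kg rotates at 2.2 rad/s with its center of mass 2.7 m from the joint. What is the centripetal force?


F = m * omega^2 * r
= 14 * 2.2^2 * 2.7
= 14 * 4.84 * 2.7
= 182.952 N


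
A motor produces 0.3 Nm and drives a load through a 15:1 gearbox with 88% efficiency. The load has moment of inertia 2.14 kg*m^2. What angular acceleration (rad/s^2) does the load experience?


tau_out = tau_motor * N * eta
= 0.3 * 15 * 0.88 = 3.96 Nm
alpha = tau_out / I = 3.96 / 2.14
= 1.8505 rad/s^2


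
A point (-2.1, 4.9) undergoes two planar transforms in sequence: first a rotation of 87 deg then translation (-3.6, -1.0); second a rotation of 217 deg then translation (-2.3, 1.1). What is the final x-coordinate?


After transform 1:
x1 = cos(87)*-2.1 - sin(87)*4.9 + -3.6 = -8.6032
y1 = sin(87)*-2.1 + cos(87)*4.9 + -1.0 = -2.8407
After transform 2:
x2 = cos(217)*-8.6032 - sin(217)*-2.8407 + -2.3
= 2.8613


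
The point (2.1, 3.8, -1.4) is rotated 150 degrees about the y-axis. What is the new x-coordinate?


Rotation about y-axis: x' = x*cos(theta) + z*sin(theta)
= 2.1 * -0.866 + -1.4 * 0.5
= -2.5187


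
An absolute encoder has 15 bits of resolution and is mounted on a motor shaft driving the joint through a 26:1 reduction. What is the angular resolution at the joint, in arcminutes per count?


counts = 2^15 = 32768
effective counts at joint = 32768 * 26 = 851968
resolution = 360*60 / 851968
= 0.0254 arcmin/count


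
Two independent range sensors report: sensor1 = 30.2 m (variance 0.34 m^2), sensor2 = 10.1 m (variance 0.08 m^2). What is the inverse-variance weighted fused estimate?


w1 = (1/var1) / (1/var1 + 1/var2)
   = 2.9412 / (2.9412 + 12.5) = 0.1905
w2 = 1 - w1 = 0.8095
fused = w1*s1 + w2*s2 = 5.7524 + 8.1762
= 13.9286 m


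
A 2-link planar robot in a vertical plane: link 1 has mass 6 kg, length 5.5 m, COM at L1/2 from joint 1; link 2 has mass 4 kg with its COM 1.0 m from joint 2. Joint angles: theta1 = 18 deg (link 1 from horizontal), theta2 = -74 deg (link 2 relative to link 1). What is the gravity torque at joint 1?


Horizontal distance from joint 1 to link-1 COM:
  x_c1 = (L1/2)*cos(t1) = 2.75 * 0.9511 = 2.6154 m
Horizontal distance from joint 1 to link-2 COM:
  x_c2 = L1*cos(t1) + Lc2*cos(t1+t2)
       = 5.5*0.9511 + 1.0*0.5592 = 5.79 m
tau1 = m1*g*x_c1 + m2*g*x_c2
     = 6*9.81*2.6154 + 4*9.81*5.79
     = 153.9428 + 227.1997
     = 381.1425 Nm


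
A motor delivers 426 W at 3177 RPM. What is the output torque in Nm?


omega = 3177 * 2*pi/60 = 332.6947 rad/s
tau = P / omega = 426 / 332.6947
= 1.2805 Nm


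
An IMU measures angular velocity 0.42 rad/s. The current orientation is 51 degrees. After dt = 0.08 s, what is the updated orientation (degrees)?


delta_theta = w * dt = 0.42 * 0.08 = 0.0336 rad
= 1.9251 deg
theta_new = 51 + 1.9251 = 52.9251 deg


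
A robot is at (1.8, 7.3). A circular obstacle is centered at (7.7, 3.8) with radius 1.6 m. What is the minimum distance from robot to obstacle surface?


center_dist = sqrt((1.8-7.7)^2 + (7.3-3.8)^2)
= sqrt(34.81 + 12.25)
= 6.86
min_dist = center_dist - radius = 6.86 - 1.6 = 5.26 m


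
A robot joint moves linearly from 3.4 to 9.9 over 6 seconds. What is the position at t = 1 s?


s = t/T = 1/6 = 0.1667
p(t) = p0 + (pf-p0)*s
= 3.4 + (9.9 - 3.4) * 0.1667
= 4.4833


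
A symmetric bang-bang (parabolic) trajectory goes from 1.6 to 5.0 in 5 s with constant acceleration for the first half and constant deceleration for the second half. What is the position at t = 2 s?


Symmetric rest-to-rest: each phase covers (pf-p0)/2 in time T/2. 0.5*a*(T/2)^2 = (pf-p0)/2 => a = 4*(pf-p0)/T^2
a = 4*(5.0-1.6)/5^2 = 0.544
t = 2 is in the acceleration phase (t <= T/2).
p = p0 + 0.5*a*t^2 = 1.6 + 0.5*0.544*2^2
= 2.688


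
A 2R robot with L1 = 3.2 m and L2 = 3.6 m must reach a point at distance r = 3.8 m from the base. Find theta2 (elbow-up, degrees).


cos(theta2) = (r^2 - L1^2 - L2^2) / (2*L1*L2)
cos(theta2) = (14.44 - 10.24 - 12.96) / 23.04
cos(theta2) = -0.380208
theta2 = 112.3466 degrees


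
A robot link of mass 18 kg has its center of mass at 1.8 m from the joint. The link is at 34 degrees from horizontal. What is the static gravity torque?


tau = m*g*L*cos(angle)
= 18 * 9.81 * 1.8 * cos(34 deg)
= 18 * 9.81 * 1.8 * 0.829
= 263.5046 Nm


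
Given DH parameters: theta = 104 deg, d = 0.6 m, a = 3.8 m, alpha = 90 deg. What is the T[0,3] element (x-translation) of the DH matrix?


T[0,3] = a * cos(theta)
= 3.8 * cos(104 deg)
= 3.8 * -0.2419
= -0.9193


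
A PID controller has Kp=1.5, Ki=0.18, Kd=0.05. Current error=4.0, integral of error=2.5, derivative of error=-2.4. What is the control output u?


u = Kp*e + Ki*int(e) + Kd*de/dt
= 1.5*4.0 + 0.18*2.5 + 0.05*(-2.4)
= 6.0 + 0.45 + -0.12
= 6.33


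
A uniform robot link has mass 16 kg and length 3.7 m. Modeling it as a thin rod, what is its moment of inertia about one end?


I = (1/3) * m * L^2
= (1/3) * 16 * 3.7^2
= 0.333333 * 16 * 13.69
= 73.0133 kg*m^2


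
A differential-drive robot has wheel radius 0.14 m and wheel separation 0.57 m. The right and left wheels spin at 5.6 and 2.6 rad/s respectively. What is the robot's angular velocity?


vR = r*wR = 0.14*5.6 = 0.784 m/s
vL = r*wL = 0.14*2.6 = 0.364 m/s
v = (vR+vL)/2 = 0.574 m/s
omega = (vR-vL)/L = 0.7368 rad/s
angular velocity = 0.7368 rad/s


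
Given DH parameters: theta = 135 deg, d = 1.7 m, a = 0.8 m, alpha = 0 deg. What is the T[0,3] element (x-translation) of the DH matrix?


T[0,3] = a * cos(theta)
= 0.8 * cos(135 deg)
= 0.8 * -0.7071
= -0.5657


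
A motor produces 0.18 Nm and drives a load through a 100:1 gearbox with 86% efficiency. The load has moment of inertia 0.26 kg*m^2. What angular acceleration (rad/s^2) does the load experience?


tau_out = tau_motor * N * eta
= 0.18 * 100 * 0.86 = 15.48 Nm
alpha = tau_out / I = 15.48 / 0.26
= 59.5385 rad/s^2


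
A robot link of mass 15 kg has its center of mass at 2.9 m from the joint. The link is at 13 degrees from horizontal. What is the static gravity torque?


tau = m*g*L*cos(angle)
= 15 * 9.81 * 2.9 * cos(13 deg)
= 15 * 9.81 * 2.9 * 0.9744
= 415.7978 Nm


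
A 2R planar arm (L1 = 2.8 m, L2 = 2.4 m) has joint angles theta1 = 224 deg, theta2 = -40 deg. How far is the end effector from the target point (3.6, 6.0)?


End effector via forward kinematics:
x = L1*cos(t1) + L2*cos(t1+t2) = -4.4083
y = L1*sin(t1) + L2*sin(t1+t2) = -2.1125
Distance to target:
d = sqrt((3.6 - -4.4083)^2 + (6.0 - -2.1125)^2)
= sqrt(64.133 + 65.812)
= 11.3993 m


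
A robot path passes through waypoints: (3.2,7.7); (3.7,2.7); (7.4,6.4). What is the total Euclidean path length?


Segment lengths:
  seg1 = sqrt((0.5)^2 + (-5.0)^2) = 5.0249
  seg2 = sqrt((3.7)^2 + (3.7)^2) = 5.2326
Total = 10.2575


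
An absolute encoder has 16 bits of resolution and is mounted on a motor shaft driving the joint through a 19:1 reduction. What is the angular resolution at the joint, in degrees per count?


counts = 2^16 = 65536
effective counts at joint = 65536 * 19 = 1245184
resolution = 360 / 1245184
= 2.8911e-04 deg/count


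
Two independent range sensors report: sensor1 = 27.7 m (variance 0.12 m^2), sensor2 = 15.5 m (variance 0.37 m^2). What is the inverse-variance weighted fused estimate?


w1 = (1/var1) / (1/var1 + 1/var2)
   = 8.3333 / (8.3333 + 2.7027) = 0.7551
w2 = 1 - w1 = 0.2449
fused = w1*s1 + w2*s2 = 20.9163 + 3.7959
= 24.7122 m


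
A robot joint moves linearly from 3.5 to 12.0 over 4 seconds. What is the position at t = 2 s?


s = t/T = 2/4 = 0.5
p(t) = p0 + (pf-p0)*s
= 3.5 + (12.0 - 3.5) * 0.5
= 7.75


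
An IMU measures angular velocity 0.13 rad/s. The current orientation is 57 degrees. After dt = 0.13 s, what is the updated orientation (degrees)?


delta_theta = w * dt = 0.13 * 0.13 = 0.0169 rad
= 0.9683 deg
theta_new = 57 + 0.9683 = 57.9683 deg


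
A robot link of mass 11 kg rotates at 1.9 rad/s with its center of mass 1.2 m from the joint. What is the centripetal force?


F = m * omega^2 * r
= 11 * 1.9^2 * 1.2
= 11 * 3.61 * 1.2
= 47.652 N


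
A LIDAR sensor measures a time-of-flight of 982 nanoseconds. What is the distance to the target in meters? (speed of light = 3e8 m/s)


tof = 982 ns = 9.82e-07 s
dist = c * tof / 2
= 3e8 * 9.82e-07 / 2
= 147.3 m


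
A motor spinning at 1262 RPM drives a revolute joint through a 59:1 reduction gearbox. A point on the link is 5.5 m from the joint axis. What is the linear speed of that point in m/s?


omega_motor = 1262 * 2*pi/60 = 132.1563 rad/s
omega_joint = omega_motor / 59 = 2.2399 rad/s
v = omega_joint * r = 2.2399 * 5.5
= 12.3197 m/s


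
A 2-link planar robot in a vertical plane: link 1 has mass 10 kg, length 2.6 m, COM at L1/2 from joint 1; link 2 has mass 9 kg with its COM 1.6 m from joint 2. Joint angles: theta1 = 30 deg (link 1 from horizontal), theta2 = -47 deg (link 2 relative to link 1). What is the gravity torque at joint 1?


Horizontal distance from joint 1 to link-1 COM:
  x_c1 = (L1/2)*cos(t1) = 1.3 * 0.866 = 1.1258 m
Horizontal distance from joint 1 to link-2 COM:
  x_c2 = L1*cos(t1) + Lc2*cos(t1+t2)
       = 2.6*0.866 + 1.6*0.9563 = 3.7818 m
tau1 = m1*g*x_c1 + m2*g*x_c2
     = 10*9.81*1.1258 + 9*9.81*3.7818
     = 110.4442 + 333.891
     = 444.3353 Nm


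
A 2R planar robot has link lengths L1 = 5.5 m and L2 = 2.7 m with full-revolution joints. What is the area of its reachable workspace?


r_max = L1 + L2 = 8.2 m
r_min = |L1 - L2| = 2.8 m
Area = pi*(r_max^2 - r_min^2)
= pi*(67.24 - 7.84)
= pi * 59.4
= 186.6106 m^2


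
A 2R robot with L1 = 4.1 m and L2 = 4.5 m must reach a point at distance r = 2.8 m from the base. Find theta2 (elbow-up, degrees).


cos(theta2) = (r^2 - L1^2 - L2^2) / (2*L1*L2)
cos(theta2) = (7.84 - 16.81 - 20.25) / 36.9
cos(theta2) = -0.79187
theta2 = 142.3606 degrees


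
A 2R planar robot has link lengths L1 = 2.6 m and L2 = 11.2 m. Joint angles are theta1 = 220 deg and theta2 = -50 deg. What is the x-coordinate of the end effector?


Convert angles to radians: theta1 = 3.8397, theta2 = -0.8727
x = L1*cos(theta1) + L2*cos(theta1+theta2)
x = -1.9917 + -11.0298
x = -13.0216


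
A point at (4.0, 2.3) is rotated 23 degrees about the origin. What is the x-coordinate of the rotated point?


x' = x*cos(theta) - y*sin(theta)
cos(23 deg) = 0.9205, sin(23 deg) = 0.3907
x' = 4.0 * 0.9205 - 2.3 * 0.3907
= 3.682 - 0.8987
= 2.7833


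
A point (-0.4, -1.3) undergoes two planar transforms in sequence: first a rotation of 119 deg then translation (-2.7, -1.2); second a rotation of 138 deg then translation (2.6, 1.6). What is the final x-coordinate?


After transform 1:
x1 = cos(119)*-0.4 - sin(119)*-1.3 + -2.7 = -1.3691
y1 = sin(119)*-0.4 + cos(119)*-1.3 + -1.2 = -0.9196
After transform 2:
x2 = cos(138)*-1.3691 - sin(138)*-0.9196 + 2.6
= 4.2327


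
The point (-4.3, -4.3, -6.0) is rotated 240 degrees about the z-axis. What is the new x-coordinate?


Rotation about z-axis: x' = x*cos(theta) - y*sin(theta)
= -4.3 * -0.5 - -4.3 * -0.866
= -1.5739


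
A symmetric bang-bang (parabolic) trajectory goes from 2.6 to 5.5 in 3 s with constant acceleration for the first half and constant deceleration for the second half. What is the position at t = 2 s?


Symmetric rest-to-rest: each phase covers (pf-p0)/2 in time T/2. 0.5*a*(T/2)^2 = (pf-p0)/2 => a = 4*(pf-p0)/T^2
a = 4*(5.5-2.6)/3^2 = 1.2889
t = 2 is in the deceleration phase (t > T/2).
p = pf - 0.5*a*(T-t)^2 = 5.5 - 0.5*1.2889*1^2
= 4.8556


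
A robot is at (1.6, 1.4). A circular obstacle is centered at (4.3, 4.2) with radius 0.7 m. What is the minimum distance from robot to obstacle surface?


center_dist = sqrt((1.6-4.3)^2 + (1.4-4.2)^2)
= sqrt(7.29 + 7.84)
= 3.8897
min_dist = center_dist - radius = 3.8897 - 0.7 = 3.1897 m


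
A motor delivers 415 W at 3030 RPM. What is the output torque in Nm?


omega = 3030 * 2*pi/60 = 317.3009 rad/s
tau = P / omega = 415 / 317.3009
= 1.3079 Nm


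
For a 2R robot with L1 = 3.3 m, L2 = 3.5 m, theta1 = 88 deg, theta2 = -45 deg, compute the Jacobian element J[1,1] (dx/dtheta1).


J[1,1] = -L1*sin(t1) - L2*sin(t1+t2)
= -3.3*sin(88) - 3.5*sin(43)
= -5.685


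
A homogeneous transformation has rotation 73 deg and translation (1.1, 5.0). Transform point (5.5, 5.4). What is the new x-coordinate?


x' = cos(theta)*px - sin(theta)*py + tx
= 0.2924*5.5 - 0.9563*5.4 + 1.1
= -2.456


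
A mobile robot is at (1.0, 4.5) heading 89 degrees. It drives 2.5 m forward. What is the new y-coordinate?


y_new = y0 + d*sin(theta)
= 4.5 + 2.5*sin(89)
= 4.5 + 2.4996
= 6.9996


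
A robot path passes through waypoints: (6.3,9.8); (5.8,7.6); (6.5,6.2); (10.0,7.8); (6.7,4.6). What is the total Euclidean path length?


Segment lengths:
  seg1 = sqrt((-0.5)^2 + (-2.2)^2) = 2.2561
  seg2 = sqrt((0.7)^2 + (-1.4)^2) = 1.5652
  seg3 = sqrt((3.5)^2 + (1.6)^2) = 3.8484
  seg4 = sqrt((-3.3)^2 + (-3.2)^2) = 4.5967
Total = 12.2665


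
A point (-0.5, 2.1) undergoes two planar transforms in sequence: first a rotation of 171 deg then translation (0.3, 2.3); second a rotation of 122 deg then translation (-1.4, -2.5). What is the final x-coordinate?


After transform 1:
x1 = cos(171)*-0.5 - sin(171)*2.1 + 0.3 = 0.4653
y1 = sin(171)*-0.5 + cos(171)*2.1 + 2.3 = 0.1476
After transform 2:
x2 = cos(122)*0.4653 - sin(122)*0.1476 + -1.4
= -1.7718


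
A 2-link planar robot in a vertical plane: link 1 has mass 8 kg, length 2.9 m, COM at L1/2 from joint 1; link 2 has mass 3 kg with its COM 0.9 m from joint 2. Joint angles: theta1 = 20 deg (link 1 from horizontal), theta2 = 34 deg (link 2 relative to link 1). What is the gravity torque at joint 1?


Horizontal distance from joint 1 to link-1 COM:
  x_c1 = (L1/2)*cos(t1) = 1.45 * 0.9397 = 1.3626 m
Horizontal distance from joint 1 to link-2 COM:
  x_c2 = L1*cos(t1) + Lc2*cos(t1+t2)
       = 2.9*0.9397 + 0.9*0.5878 = 3.2541 m
tau1 = m1*g*x_c1 + m2*g*x_c2
     = 8*9.81*1.3626 + 3*9.81*3.2541
     = 106.9333 + 95.7686
     = 202.7019 Nm
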